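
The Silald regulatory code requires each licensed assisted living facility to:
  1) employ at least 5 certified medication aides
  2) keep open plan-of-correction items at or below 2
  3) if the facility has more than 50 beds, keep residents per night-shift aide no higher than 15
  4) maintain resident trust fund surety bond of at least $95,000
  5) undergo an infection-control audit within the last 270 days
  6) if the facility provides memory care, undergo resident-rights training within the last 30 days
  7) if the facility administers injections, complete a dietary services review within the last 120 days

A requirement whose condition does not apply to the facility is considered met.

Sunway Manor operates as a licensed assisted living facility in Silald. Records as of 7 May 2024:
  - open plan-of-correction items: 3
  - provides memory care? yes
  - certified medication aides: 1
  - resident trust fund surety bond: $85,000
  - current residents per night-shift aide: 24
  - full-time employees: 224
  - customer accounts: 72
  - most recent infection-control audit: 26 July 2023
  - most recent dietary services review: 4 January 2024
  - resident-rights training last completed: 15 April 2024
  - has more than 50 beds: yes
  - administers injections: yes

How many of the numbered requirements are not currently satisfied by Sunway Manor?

1. certified medication aides 1 < 5 → not met
2. open plan-of-correction items 3 > 2 → not met
3. condition 'has more than 50 beds' holds; residents per night-shift aide 24 > 15 → not met
4. resident trust fund surety bond $85,000 < $95,000 → not met
5. infection-control audit 286 days ago vs limit 270 → not met
6. condition 'provides memory care' holds; resident-rights training 22 days ago vs limit 30 → met
7. condition 'administers injections' holds; dietary services review 124 days ago vs limit 120 → not met
Not met: 6 of 7

6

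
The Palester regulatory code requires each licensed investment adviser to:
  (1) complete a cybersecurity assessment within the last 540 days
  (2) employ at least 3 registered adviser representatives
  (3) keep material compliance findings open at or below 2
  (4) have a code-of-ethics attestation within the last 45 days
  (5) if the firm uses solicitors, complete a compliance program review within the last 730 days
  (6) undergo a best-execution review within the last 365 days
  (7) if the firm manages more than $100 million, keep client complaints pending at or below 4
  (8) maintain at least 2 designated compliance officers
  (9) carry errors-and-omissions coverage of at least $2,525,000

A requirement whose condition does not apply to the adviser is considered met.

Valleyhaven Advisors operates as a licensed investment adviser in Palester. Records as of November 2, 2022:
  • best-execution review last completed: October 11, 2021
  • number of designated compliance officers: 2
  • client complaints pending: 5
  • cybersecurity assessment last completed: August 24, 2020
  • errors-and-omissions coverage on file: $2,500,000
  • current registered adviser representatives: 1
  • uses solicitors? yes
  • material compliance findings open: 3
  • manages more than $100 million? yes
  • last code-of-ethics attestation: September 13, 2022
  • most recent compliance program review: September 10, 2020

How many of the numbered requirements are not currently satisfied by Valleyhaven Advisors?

8

1. cybersecurity assessment 800 days ago vs limit 540 → not met
2. registered adviser representatives 1 < 3 → not met
3. material compliance findings open 3 > 2 → not met
4. code-of-ethics attestation 50 days ago vs limit 45 → not met
5. condition 'uses solicitors' holds; compliance program review 783 days ago vs limit 730 → not met
6. best-execution review 387 days ago vs limit 365 → not met
7. condition 'manages more than $100 million' holds; client complaints pending 5 > 4 → not met
8. designated compliance officers 2 ≥ 2 → met
9. errors-and-omissions coverage $2,500,000 < $2,525,000 → not met
Not met: 8 of 9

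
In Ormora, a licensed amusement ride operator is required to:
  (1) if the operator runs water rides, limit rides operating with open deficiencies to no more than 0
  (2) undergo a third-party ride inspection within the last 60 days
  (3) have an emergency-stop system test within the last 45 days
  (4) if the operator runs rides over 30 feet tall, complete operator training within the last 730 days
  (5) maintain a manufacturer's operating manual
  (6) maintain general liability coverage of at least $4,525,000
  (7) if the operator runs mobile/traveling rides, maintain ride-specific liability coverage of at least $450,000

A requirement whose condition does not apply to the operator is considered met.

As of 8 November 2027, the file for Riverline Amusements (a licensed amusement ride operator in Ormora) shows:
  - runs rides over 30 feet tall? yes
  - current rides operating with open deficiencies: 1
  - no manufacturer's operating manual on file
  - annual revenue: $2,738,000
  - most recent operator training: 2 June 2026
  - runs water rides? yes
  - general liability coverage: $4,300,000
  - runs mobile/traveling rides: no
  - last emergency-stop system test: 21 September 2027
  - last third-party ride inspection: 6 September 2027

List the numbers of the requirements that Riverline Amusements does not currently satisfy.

1. condition 'runs water rides' holds; rides operating with open deficiencies 1 > 0 → not met
2. third-party ride inspection 63 days ago vs limit 60 → not met
3. emergency-stop system test 48 days ago vs limit 45 → not met
4. condition 'runs rides over 30 feet tall' holds; operator training 524 days ago vs limit 730 → met
5. manufacturer's operating manual absent → not met
6. general liability coverage $4,300,000 < $4,525,000 → not met
7. condition 'runs mobile/traveling rides' does not hold → requirement n/a → met
Not met: 1, 2, 3, 5, 6

1, 2, 3, 5, 6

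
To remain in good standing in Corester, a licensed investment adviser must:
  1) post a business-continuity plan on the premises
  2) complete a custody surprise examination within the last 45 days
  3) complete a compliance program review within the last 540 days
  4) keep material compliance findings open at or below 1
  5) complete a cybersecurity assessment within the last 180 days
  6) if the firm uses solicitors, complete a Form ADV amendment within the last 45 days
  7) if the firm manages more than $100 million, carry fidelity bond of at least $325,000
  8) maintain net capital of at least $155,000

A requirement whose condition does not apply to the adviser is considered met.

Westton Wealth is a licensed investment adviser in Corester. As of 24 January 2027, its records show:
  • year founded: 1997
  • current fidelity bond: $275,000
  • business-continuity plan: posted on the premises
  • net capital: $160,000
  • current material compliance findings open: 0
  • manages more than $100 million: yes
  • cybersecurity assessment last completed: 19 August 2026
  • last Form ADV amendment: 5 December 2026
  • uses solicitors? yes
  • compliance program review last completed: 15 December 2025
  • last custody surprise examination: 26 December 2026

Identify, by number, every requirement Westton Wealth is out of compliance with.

1. business-continuity plan present → met
2. custody surprise examination 29 days ago vs limit 45 → met
3. compliance program review 405 days ago vs limit 540 → met
4. material compliance findings open 0 ≤ 1 → met
5. cybersecurity assessment 158 days ago vs limit 180 → met
6. condition 'uses solicitors' holds; Form ADV amendment 50 days ago vs limit 45 → not met
7. condition 'manages more than $100 million' holds; fidelity bond $275,000 < $325,000 → not met
8. net capital $160,000 ≥ $155,000 → met
Not met: 6, 7

6, 7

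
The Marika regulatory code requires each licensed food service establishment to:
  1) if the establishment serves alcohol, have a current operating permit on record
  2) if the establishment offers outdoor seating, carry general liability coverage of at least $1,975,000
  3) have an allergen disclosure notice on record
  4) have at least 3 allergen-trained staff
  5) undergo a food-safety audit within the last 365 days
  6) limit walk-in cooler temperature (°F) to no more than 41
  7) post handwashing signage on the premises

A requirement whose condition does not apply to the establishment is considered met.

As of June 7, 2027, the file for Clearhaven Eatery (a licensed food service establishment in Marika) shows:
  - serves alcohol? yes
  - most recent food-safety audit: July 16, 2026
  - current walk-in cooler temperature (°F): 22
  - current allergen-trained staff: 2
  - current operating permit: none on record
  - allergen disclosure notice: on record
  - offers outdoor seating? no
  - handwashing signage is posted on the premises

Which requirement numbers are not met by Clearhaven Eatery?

1. condition 'serves alcohol' holds; current operating permit absent → not met
2. condition 'offers outdoor seating' does not hold → requirement n/a → met
3. allergen disclosure notice present → met
4. allergen-trained staff 2 < 3 → not met
5. food-safety audit 326 days ago vs limit 365 → met
6. walk-in cooler temperature (°F) 22 ≤ 41 → met
7. handwashing signage present → met
Not met: 1, 4

1, 4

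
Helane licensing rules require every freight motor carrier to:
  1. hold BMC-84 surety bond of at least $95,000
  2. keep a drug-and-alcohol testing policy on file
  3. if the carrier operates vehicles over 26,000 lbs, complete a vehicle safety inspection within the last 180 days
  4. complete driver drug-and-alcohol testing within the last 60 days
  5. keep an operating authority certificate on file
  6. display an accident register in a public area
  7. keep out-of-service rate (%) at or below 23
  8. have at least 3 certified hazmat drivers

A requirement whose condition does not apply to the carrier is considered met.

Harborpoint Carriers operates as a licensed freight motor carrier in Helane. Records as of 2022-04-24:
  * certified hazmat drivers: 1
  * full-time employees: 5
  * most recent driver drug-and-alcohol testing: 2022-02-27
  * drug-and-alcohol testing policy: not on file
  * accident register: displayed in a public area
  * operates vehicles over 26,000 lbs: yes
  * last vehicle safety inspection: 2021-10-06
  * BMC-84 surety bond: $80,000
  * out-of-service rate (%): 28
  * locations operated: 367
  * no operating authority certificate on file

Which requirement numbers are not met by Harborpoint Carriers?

1, 2, 3, 5, 7, 8

1. BMC-84 surety bond $80,000 < $95,000 → not met
2. drug-and-alcohol testing policy absent → not met
3. condition 'operates vehicles over 26,000 lbs' holds; vehicle safety inspection 200 days ago vs limit 180 → not met
4. driver drug-and-alcohol testing 56 days ago vs limit 60 → met
5. operating authority certificate absent → not met
6. accident register present → met
7. out-of-service rate (%) 28 > 23 → not met
8. certified hazmat drivers 1 < 3 → not met
Not met: 1, 2, 3, 5, 7, 8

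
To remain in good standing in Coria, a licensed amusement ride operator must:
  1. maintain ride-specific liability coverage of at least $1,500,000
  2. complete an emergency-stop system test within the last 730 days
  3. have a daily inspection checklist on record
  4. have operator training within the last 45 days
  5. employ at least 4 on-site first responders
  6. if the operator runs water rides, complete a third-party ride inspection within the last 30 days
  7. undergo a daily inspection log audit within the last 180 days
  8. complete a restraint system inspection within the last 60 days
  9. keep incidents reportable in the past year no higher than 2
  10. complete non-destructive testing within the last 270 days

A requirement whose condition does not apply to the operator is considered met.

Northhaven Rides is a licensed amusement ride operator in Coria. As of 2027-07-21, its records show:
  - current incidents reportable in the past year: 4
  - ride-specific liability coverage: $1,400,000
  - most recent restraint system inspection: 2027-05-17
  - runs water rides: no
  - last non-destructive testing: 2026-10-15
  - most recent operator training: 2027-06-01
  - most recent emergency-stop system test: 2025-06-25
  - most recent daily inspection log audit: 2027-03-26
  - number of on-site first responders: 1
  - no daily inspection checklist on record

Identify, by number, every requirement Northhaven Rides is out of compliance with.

1. ride-specific liability coverage $1,400,000 < $1,500,000 → not met
2. emergency-stop system test 756 days ago vs limit 730 → not met
3. daily inspection checklist absent → not met
4. operator training 50 days ago vs limit 45 → not met
5. on-site first responders 1 < 4 → not met
6. condition 'runs water rides' does not hold → requirement n/a → met
7. daily inspection log audit 117 days ago vs limit 180 → met
8. restraint system inspection 65 days ago vs limit 60 → not met
9. incidents reportable in the past year 4 > 2 → not met
10. non-destructive testing 279 days ago vs limit 270 → not met
Not met: 1, 2, 3, 4, 5, 8, 9, 10

1, 2, 3, 4, 5, 8, 9, 10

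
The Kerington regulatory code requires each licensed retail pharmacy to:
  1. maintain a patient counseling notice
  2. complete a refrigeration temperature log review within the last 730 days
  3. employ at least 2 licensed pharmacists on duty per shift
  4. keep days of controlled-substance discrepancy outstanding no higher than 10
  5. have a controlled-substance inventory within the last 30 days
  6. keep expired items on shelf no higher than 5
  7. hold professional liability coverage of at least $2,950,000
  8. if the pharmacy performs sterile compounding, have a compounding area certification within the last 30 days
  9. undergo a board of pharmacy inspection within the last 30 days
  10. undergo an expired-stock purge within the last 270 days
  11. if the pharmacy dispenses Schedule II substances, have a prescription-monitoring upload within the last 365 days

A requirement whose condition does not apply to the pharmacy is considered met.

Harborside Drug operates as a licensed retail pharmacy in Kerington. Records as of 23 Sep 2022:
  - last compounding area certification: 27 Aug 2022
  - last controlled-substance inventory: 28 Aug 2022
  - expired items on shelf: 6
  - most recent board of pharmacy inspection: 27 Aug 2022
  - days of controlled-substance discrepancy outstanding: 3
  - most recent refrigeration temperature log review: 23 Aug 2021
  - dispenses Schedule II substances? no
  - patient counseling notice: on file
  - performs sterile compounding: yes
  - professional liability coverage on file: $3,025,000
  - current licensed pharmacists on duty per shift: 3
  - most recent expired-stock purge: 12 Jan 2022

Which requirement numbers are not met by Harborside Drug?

6

1. patient counseling notice present → met
2. refrigeration temperature log review 396 days ago vs limit 730 → met
3. licensed pharmacists on duty per shift 3 ≥ 2 → met
4. days of controlled-substance discrepancy outstanding 3 ≤ 10 → met
5. controlled-substance inventory 26 days ago vs limit 30 → met
6. expired items on shelf 6 > 5 → not met
7. professional liability coverage $3,025,000 ≥ $2,950,000 → met
8. condition 'performs sterile compounding' holds; compounding area certification 27 days ago vs limit 30 → met
9. board of pharmacy inspection 27 days ago vs limit 30 → met
10. expired-stock purge 254 days ago vs limit 270 → met
11. condition 'dispenses Schedule II substances' does not hold → requirement n/a → met
Not met: 6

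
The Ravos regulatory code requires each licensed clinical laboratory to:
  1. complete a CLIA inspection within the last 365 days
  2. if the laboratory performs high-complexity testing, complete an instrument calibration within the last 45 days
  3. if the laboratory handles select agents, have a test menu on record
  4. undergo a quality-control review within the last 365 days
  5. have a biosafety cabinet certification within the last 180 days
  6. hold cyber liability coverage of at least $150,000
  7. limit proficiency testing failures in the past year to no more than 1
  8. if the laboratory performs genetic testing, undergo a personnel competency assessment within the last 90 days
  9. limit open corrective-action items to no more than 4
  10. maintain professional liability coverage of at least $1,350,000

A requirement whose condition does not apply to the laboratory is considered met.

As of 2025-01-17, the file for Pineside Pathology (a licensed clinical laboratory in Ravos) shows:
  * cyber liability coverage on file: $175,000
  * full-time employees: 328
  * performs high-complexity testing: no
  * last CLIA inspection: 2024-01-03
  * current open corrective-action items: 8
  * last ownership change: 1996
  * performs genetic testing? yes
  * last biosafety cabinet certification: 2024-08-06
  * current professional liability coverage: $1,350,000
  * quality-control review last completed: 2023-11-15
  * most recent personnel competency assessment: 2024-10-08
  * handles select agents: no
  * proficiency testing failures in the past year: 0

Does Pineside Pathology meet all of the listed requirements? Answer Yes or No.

1. CLIA inspection 380 days ago vs limit 365 → not met
2. condition 'performs high-complexity testing' does not hold → requirement n/a → met
3. condition 'handles select agents' does not hold → requirement n/a → met
4. quality-control review 429 days ago vs limit 365 → not met
5. biosafety cabinet certification 164 days ago vs limit 180 → met
6. cyber liability coverage $175,000 ≥ $150,000 → met
7. proficiency testing failures in the past year 0 ≤ 1 → met
8. condition 'performs genetic testing' holds; personnel competency assessment 101 days ago vs limit 90 → not met
9. open corrective-action items 8 > 4 → not met
10. professional liability coverage $1,350,000 ≥ $1,350,000 → met
Not met: 1, 4, 8, 9

No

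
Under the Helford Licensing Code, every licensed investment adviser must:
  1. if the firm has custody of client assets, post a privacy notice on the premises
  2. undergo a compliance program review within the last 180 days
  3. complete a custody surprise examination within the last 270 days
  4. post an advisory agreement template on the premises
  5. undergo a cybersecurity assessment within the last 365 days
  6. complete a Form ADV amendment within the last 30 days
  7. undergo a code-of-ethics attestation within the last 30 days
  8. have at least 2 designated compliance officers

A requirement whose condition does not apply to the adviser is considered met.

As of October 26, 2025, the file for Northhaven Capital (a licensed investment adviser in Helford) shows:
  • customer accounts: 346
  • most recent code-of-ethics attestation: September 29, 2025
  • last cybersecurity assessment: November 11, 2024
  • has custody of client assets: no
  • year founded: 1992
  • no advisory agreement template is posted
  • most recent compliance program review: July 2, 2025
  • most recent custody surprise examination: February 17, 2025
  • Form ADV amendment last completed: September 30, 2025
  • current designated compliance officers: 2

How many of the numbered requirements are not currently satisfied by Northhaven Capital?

1

1. condition 'has custody of client assets' does not hold → requirement n/a → met
2. compliance program review 116 days ago vs limit 180 → met
3. custody surprise examination 251 days ago vs limit 270 → met
4. advisory agreement template absent → not met
5. cybersecurity assessment 349 days ago vs limit 365 → met
6. Form ADV amendment 26 days ago vs limit 30 → met
7. code-of-ethics attestation 27 days ago vs limit 30 → met
8. designated compliance officers 2 ≥ 2 → met
Not met: 1 of 8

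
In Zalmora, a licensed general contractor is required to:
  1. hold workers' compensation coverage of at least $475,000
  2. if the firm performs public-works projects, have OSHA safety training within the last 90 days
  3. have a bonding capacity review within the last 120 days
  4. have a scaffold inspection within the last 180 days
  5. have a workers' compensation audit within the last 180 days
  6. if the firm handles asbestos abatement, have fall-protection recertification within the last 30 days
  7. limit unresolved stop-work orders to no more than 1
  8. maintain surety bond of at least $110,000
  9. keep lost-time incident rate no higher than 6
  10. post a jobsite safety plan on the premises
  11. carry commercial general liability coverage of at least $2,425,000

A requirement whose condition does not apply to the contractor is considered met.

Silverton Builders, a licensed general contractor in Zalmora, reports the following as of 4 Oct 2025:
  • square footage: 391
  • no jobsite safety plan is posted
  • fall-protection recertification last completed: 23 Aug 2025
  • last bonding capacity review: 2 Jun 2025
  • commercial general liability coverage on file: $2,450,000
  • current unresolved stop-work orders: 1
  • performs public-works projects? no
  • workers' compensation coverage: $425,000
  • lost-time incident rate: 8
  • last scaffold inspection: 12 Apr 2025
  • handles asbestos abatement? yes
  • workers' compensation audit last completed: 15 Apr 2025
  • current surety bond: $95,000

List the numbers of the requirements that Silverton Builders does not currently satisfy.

1. workers' compensation coverage $425,000 < $475,000 → not met
2. condition 'performs public-works projects' does not hold → requirement n/a → met
3. bonding capacity review 124 days ago vs limit 120 → not met
4. scaffold inspection 175 days ago vs limit 180 → met
5. workers' compensation audit 172 days ago vs limit 180 → met
6. condition 'handles asbestos abatement' holds; fall-protection recertification 42 days ago vs limit 30 → not met
7. unresolved stop-work orders 1 ≤ 1 → met
8. surety bond $95,000 < $110,000 → not met
9. lost-time incident rate 8 > 6 → not met
10. jobsite safety plan absent → not met
11. commercial general liability coverage $2,450,000 ≥ $2,425,000 → met
Not met: 1, 3, 6, 8, 9, 10

1, 3, 6, 8, 9, 10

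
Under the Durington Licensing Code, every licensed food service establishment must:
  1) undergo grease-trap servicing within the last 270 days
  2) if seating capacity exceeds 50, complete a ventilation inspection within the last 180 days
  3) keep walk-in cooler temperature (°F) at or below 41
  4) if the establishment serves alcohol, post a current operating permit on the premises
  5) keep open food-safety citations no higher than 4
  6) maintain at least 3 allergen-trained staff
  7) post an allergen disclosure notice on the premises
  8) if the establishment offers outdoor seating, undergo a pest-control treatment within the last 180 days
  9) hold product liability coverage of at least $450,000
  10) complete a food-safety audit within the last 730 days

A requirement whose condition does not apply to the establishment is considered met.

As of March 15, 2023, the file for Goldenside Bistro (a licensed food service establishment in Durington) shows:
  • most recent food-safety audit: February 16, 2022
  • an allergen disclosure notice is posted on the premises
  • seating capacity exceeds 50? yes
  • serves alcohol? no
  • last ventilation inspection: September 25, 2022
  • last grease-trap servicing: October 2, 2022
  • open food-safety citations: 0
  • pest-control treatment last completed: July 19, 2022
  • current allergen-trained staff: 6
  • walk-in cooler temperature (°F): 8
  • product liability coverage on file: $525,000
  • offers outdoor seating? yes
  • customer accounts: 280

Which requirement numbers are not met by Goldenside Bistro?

1. grease-trap servicing 164 days ago vs limit 270 → met
2. condition 'seating capacity exceeds 50' holds; ventilation inspection 171 days ago vs limit 180 → met
3. walk-in cooler temperature (°F) 8 ≤ 41 → met
4. condition 'serves alcohol' does not hold → requirement n/a → met
5. open food-safety citations 0 ≤ 4 → met
6. allergen-trained staff 6 ≥ 3 → met
7. allergen disclosure notice present → met
8. condition 'offers outdoor seating' holds; pest-control treatment 239 days ago vs limit 180 → not met
9. product liability coverage $525,000 ≥ $450,000 → met
10. food-safety audit 392 days ago vs limit 730 → met
Not met: 8

8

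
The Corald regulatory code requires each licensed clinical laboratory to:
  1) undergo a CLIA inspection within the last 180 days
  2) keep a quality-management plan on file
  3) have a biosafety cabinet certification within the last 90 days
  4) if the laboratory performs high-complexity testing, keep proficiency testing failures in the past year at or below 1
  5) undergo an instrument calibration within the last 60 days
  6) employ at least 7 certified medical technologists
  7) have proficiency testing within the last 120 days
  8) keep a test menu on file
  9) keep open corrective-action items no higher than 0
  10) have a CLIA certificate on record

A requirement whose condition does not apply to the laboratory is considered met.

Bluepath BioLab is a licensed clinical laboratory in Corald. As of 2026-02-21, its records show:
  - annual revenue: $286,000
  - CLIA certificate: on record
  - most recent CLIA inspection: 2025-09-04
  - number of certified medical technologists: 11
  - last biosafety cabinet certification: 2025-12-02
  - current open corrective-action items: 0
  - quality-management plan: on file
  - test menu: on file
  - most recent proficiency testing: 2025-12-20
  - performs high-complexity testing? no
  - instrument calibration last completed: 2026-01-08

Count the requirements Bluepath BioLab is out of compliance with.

1. CLIA inspection 170 days ago vs limit 180 → met
2. quality-management plan present → met
3. biosafety cabinet certification 81 days ago vs limit 90 → met
4. condition 'performs high-complexity testing' does not hold → requirement n/a → met
5. instrument calibration 44 days ago vs limit 60 → met
6. certified medical technologists 11 ≥ 7 → met
7. proficiency testing 63 days ago vs limit 120 → met
8. test menu present → met
9. open corrective-action items 0 ≤ 0 → met
10. CLIA certificate present → met
Not met: 0 of 10

0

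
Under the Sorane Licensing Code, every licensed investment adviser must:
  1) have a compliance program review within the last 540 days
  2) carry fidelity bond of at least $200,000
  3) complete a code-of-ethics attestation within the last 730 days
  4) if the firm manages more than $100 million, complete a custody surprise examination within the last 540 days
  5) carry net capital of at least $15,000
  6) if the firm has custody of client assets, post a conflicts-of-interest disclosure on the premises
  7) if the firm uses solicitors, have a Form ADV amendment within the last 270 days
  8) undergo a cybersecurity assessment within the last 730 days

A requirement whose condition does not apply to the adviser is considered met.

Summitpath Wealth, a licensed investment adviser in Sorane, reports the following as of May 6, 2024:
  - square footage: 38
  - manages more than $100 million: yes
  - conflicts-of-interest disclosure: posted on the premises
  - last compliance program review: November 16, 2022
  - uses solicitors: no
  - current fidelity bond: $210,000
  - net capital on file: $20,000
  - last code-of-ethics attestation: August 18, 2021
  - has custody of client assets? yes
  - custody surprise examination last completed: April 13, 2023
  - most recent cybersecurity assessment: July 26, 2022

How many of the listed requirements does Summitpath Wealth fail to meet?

1. compliance program review 537 days ago vs limit 540 → met
2. fidelity bond $210,000 ≥ $200,000 → met
3. code-of-ethics attestation 992 days ago vs limit 730 → not met
4. condition 'manages more than $100 million' holds; custody surprise examination 389 days ago vs limit 540 → met
5. net capital $20,000 ≥ $15,000 → met
6. condition 'has custody of client assets' holds; conflicts-of-interest disclosure present → met
7. condition 'uses solicitors' does not hold → requirement n/a → met
8. cybersecurity assessment 650 days ago vs limit 730 → met
Not met: 1 of 8

1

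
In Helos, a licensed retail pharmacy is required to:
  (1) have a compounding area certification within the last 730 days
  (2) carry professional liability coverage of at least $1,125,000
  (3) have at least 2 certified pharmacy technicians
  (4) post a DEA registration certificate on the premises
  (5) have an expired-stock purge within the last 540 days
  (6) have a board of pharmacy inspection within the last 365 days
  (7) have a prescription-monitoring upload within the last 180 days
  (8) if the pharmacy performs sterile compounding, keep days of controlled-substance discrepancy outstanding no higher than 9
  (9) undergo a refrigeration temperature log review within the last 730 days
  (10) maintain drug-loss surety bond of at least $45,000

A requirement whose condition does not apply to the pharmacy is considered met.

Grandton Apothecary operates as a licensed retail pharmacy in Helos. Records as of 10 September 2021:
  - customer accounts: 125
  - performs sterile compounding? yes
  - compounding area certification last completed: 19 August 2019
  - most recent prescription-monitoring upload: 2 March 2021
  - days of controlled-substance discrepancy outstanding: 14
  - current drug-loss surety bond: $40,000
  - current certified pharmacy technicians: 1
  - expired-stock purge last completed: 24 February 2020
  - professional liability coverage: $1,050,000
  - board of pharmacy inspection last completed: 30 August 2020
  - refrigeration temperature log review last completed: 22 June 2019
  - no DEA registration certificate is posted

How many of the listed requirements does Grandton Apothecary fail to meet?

1. compounding area certification 753 days ago vs limit 730 → not met
2. professional liability coverage $1,050,000 < $1,125,000 → not met
3. certified pharmacy technicians 1 < 2 → not met
4. DEA registration certificate absent → not met
5. expired-stock purge 564 days ago vs limit 540 → not met
6. board of pharmacy inspection 376 days ago vs limit 365 → not met
7. prescription-monitoring upload 192 days ago vs limit 180 → not met
8. condition 'performs sterile compounding' holds; days of controlled-substance discrepancy outstanding 14 > 9 → not met
9. refrigeration temperature log review 811 days ago vs limit 730 → not met
10. drug-loss surety bond $40,000 < $45,000 → not met
Not met: 10 of 10

10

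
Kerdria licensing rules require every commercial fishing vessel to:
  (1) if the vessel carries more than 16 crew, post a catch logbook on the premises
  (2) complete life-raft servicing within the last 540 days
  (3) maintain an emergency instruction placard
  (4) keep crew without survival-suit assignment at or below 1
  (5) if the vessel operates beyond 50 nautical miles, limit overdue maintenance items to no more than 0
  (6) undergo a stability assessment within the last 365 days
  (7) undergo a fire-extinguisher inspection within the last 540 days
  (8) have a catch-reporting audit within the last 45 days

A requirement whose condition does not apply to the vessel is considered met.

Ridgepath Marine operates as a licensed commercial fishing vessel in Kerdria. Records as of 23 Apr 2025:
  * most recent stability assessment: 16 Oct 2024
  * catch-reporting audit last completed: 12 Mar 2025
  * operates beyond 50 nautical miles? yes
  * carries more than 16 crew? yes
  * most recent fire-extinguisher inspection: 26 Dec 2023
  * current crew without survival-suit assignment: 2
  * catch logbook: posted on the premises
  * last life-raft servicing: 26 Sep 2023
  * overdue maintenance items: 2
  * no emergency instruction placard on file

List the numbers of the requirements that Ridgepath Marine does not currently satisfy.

2, 3, 4, 5

1. condition 'carries more than 16 crew' holds; catch logbook present → met
2. life-raft servicing 575 days ago vs limit 540 → not met
3. emergency instruction placard absent → not met
4. crew without survival-suit assignment 2 > 1 → not met
5. condition 'operates beyond 50 nautical miles' holds; overdue maintenance items 2 > 0 → not met
6. stability assessment 189 days ago vs limit 365 → met
7. fire-extinguisher inspection 484 days ago vs limit 540 → met
8. catch-reporting audit 42 days ago vs limit 45 → met
Not met: 2, 3, 4, 5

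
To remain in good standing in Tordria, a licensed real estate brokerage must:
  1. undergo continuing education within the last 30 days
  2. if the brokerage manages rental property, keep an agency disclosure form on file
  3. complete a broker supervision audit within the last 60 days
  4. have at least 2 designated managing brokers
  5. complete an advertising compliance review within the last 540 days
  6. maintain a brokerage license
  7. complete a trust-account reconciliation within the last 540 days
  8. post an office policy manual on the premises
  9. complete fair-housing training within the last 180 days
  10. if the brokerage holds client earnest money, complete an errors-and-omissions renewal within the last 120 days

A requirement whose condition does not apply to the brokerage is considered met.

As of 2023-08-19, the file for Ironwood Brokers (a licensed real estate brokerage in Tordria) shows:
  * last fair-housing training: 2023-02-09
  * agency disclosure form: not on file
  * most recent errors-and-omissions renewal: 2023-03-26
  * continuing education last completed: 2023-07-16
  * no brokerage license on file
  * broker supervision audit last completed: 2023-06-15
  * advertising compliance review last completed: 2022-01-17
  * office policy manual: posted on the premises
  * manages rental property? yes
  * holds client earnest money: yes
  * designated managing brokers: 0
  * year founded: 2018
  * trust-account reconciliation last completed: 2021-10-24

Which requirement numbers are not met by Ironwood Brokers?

1, 2, 3, 4, 5, 6, 7, 9, 10

1. continuing education 34 days ago vs limit 30 → not met
2. condition 'manages rental property' holds; agency disclosure form absent → not met
3. broker supervision audit 65 days ago vs limit 60 → not met
4. designated managing brokers 0 < 2 → not met
5. advertising compliance review 579 days ago vs limit 540 → not met
6. brokerage license absent → not met
7. trust-account reconciliation 664 days ago vs limit 540 → not met
8. office policy manual present → met
9. fair-housing training 191 days ago vs limit 180 → not met
10. condition 'holds client earnest money' holds; errors-and-omissions renewal 146 days ago vs limit 120 → not met
Not met: 1, 2, 3, 4, 5, 6, 7, 9, 10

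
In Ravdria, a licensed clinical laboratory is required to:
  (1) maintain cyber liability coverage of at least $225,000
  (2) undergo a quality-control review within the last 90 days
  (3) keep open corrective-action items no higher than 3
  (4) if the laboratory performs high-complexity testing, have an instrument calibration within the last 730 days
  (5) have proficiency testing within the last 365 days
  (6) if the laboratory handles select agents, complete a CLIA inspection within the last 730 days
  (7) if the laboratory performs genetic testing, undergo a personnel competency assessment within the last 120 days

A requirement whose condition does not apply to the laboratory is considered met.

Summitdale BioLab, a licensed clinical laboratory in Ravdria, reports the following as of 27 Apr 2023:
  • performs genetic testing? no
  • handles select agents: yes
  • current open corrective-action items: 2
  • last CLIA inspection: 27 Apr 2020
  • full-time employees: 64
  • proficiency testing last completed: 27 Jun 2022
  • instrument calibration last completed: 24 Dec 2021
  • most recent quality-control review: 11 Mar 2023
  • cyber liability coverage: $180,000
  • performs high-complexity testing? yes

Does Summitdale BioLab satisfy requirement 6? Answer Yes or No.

6. condition 'handles select agents' holds; CLIA inspection 1095 days ago vs limit 730 → not met

No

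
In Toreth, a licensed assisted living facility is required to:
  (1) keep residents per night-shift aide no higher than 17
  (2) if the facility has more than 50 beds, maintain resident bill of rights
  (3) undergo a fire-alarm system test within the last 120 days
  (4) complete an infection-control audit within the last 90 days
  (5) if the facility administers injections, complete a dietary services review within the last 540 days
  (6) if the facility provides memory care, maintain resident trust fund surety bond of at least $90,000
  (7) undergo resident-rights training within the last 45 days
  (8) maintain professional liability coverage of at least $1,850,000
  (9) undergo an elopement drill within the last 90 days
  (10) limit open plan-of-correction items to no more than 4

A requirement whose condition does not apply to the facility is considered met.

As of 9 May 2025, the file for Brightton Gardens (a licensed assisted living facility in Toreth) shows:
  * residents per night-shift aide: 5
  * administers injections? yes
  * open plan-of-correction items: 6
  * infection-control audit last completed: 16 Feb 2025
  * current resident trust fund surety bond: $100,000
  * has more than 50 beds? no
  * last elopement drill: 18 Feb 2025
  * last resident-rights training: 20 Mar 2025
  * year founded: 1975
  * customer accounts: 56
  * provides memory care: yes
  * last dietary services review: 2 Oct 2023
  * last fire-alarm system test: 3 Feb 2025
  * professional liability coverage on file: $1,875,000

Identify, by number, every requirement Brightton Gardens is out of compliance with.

1. residents per night-shift aide 5 ≤ 17 → met
2. condition 'has more than 50 beds' does not hold → requirement n/a → met
3. fire-alarm system test 95 days ago vs limit 120 → met
4. infection-control audit 82 days ago vs limit 90 → met
5. condition 'administers injections' holds; dietary services review 585 days ago vs limit 540 → not met
6. condition 'provides memory care' holds; resident trust fund surety bond $100,000 ≥ $90,000 → met
7. resident-rights training 50 days ago vs limit 45 → not met
8. professional liability coverage $1,875,000 ≥ $1,850,000 → met
9. elopement drill 80 days ago vs limit 90 → met
10. open plan-of-correction items 6 > 4 → not met
Not met: 5, 7, 10

5, 7, 10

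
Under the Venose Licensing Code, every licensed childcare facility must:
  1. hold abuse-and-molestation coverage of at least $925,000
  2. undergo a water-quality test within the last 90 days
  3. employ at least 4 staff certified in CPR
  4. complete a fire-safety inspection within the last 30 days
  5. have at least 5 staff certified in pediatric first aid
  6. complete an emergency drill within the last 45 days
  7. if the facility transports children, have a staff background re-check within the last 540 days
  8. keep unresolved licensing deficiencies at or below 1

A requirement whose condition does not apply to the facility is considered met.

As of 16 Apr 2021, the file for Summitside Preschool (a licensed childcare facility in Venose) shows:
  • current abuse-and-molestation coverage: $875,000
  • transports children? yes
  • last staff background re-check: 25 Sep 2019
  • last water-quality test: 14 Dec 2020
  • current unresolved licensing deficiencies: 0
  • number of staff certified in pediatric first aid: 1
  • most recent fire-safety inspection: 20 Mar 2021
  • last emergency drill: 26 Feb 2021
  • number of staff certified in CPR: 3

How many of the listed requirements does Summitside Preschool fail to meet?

6

1. abuse-and-molestation coverage $875,000 < $925,000 → not met
2. water-quality test 123 days ago vs limit 90 → not met
3. staff certified in CPR 3 < 4 → not met
4. fire-safety inspection 27 days ago vs limit 30 → met
5. staff certified in pediatric first aid 1 < 5 → not met
6. emergency drill 49 days ago vs limit 45 → not met
7. condition 'transports children' holds; staff background re-check 569 days ago vs limit 540 → not met
8. unresolved licensing deficiencies 0 ≤ 1 → met
Not met: 6 of 8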